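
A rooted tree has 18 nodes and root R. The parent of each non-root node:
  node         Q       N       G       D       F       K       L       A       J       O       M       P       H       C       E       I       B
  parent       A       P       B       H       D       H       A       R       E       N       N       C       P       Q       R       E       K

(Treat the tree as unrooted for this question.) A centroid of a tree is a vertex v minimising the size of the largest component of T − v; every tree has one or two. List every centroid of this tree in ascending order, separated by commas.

P

Removing P splits the tree into components of sizes 8, 6, 3; the largest is 8 ≤ ⌊18/2⌋ = 9.
No neighbour of P does as well, so P is the unique centroid.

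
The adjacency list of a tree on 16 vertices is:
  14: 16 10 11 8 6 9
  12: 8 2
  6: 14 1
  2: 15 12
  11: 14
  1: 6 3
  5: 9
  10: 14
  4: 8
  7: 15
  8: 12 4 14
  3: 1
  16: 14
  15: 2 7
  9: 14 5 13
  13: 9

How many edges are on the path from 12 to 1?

Walking from 12: 12–8–14–6–1. Length 4.

4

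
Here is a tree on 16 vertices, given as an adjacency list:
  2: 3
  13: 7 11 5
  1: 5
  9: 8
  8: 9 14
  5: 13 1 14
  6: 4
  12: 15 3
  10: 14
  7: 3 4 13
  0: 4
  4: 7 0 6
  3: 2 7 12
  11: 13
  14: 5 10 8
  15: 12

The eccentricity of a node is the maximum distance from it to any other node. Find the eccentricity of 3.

The node farthest from 3 is 9, via 3–7–13–5–14–8–9 — 6 edges.

6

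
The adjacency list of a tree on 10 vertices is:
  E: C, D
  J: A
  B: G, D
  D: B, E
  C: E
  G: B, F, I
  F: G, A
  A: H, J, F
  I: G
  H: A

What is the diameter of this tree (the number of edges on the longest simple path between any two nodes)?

A longest path is C–E–D–B–G–F–A–H, with 7 edges.

7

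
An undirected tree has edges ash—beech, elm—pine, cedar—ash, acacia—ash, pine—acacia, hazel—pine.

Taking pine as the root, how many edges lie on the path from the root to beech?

3

Climbing from beech to the root: beech → ash → acacia → pine. That's 3 steps.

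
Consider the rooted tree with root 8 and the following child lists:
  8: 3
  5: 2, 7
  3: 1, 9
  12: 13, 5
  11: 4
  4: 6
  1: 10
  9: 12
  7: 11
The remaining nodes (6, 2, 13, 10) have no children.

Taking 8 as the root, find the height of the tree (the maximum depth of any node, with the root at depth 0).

8

6 sits deepest: 8–3–9–12–5–7–11–4–6 — 8 edges from the root.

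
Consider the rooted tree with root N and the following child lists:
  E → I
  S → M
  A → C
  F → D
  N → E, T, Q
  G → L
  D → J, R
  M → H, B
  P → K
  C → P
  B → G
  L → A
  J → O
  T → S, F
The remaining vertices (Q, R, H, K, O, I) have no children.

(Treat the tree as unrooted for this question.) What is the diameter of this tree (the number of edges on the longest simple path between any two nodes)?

Starting from K, a farthest node is O at distance 13.
One longest path: K – P – C – A – L – G – B – M – S – T – F – D – J – O.
So the diameter is 13.

13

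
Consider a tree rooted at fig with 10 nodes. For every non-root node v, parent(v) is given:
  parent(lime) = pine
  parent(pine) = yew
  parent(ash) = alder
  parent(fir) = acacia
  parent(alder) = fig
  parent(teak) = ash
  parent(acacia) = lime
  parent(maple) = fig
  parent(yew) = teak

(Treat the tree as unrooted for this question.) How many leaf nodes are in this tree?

Exactly 2 nodes have a single neighbour: fir, maple.

2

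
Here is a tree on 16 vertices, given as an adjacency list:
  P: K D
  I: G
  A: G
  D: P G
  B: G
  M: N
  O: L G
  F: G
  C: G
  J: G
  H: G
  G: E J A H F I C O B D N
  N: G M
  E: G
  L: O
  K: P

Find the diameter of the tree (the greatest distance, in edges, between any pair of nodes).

5

A longest path is K – P – D – G – O – L, with 5 edges.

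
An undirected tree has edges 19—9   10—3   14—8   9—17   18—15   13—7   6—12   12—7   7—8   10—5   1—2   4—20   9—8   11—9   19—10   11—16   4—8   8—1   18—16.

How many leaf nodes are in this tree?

Degree-1 nodes: 2, 3, 5, 6, 13, 14, 15, 17, 20 — 9 of them.

9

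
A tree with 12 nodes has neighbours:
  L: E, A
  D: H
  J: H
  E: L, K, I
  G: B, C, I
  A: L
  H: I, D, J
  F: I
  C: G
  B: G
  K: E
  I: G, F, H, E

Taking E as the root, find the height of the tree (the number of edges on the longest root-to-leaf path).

3

The longest root-to-leaf path is E-I-H-D (3 edges).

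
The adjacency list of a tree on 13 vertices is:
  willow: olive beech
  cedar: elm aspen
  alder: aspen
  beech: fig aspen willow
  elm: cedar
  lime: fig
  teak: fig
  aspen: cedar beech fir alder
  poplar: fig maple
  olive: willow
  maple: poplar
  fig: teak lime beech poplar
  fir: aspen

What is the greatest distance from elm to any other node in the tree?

6

The node farthest from elm is maple, via elm–cedar–aspen–beech–fig–poplar–maple — 6 edges.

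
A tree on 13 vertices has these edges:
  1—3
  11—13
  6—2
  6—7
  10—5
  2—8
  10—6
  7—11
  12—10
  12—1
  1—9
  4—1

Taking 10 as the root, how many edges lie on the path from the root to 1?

Climbing from 1 to the root: 1 – 12 – 10. That's 2 steps.

2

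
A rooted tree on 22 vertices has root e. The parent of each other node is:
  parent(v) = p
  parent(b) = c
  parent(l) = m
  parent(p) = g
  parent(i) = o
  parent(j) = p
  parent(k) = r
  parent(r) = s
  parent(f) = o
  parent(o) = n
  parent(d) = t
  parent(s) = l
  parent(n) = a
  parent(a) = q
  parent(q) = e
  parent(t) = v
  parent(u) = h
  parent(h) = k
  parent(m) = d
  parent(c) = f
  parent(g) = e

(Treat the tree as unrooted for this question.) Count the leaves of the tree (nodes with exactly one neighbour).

Exactly 4 nodes have a single neighbour: b, i, j, u.

4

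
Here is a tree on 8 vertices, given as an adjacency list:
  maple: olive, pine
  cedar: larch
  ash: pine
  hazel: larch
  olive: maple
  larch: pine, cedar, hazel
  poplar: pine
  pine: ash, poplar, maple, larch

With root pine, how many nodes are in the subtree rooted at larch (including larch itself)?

3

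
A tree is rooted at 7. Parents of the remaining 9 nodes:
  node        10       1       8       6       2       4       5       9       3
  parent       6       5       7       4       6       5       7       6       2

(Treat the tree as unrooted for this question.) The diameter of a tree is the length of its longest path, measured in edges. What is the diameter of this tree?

6

A longest path is 8 – 7 – 5 – 4 – 6 – 2 – 3, with 6 edges.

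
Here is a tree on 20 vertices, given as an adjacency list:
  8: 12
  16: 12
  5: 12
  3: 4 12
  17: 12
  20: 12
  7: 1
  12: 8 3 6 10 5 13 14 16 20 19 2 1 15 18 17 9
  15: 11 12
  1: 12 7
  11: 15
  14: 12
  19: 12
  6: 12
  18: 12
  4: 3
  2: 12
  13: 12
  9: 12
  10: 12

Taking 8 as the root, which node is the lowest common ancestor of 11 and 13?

12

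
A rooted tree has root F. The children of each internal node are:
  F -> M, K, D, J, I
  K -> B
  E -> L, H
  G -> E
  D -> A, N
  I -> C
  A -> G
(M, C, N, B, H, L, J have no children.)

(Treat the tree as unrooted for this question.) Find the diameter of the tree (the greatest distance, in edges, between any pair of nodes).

7

BFS from C reaches H last, at distance 7; BFS from H confirms no node is farther.
Path: C-I-F-D-A-G-E-H.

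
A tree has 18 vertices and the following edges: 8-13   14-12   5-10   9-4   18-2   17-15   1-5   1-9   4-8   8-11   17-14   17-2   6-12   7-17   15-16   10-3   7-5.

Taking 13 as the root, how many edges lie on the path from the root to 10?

6

Path from 13 to 10: 13 – 8 – 4 – 9 – 1 – 5 – 10, which has 6 edges.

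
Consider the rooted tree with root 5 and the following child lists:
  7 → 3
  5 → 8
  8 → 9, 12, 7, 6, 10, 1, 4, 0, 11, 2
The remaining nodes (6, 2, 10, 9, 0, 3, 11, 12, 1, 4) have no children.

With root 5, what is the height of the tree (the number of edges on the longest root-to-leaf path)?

A deepest node is 3, reached by 5 – 8 – 7 – 3.
That path has 3 edges, so the height is 3.

3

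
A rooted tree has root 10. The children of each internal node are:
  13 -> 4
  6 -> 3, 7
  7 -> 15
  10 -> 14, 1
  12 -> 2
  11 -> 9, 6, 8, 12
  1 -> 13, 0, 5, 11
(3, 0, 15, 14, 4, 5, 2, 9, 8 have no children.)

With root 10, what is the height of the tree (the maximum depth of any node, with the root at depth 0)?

5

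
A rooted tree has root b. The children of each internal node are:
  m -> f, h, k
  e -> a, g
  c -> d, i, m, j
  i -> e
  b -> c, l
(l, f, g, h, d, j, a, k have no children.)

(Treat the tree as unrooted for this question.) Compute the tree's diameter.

5

A longest path is k - m - c - i - e - a, with 5 edges.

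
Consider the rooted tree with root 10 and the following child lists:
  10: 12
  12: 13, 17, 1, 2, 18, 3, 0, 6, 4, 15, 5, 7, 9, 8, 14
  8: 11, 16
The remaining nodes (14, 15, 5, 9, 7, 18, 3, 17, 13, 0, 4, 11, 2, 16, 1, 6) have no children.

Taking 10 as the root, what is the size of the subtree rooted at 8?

8's subtree: {8, 16, 11}, size 3.

3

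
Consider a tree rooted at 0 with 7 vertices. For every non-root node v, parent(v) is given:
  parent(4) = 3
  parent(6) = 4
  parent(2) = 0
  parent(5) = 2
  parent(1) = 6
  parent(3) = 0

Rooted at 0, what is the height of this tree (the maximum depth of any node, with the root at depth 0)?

A deepest node is 1, reached by 0 → 3 → 4 → 6 → 1.
That path has 4 edges, so the height is 4.

4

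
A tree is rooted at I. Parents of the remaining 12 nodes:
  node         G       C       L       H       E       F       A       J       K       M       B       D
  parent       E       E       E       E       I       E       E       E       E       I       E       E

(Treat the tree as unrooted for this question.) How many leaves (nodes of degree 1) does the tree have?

11

The leaves are A, B, C, D, F, G, H, J, K, L, M.
That is 11 leaves.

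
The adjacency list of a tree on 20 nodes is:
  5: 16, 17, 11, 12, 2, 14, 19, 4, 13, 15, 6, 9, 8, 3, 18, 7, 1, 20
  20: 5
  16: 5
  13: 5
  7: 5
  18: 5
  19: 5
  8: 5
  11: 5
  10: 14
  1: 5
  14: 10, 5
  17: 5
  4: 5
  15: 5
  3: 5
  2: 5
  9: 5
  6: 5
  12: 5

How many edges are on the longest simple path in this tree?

3

BFS from 10 reaches 15 last, at distance 3; BFS from 15 confirms no node is farther.
Path: 10-14-5-15.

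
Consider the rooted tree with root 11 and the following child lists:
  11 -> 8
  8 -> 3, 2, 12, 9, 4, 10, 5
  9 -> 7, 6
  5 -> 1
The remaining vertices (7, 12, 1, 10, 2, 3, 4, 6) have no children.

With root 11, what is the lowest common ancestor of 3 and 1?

8

3's ancestor chain is 3, 8, 11 and 1's is 1, 5, 8, 11; they first meet at 8.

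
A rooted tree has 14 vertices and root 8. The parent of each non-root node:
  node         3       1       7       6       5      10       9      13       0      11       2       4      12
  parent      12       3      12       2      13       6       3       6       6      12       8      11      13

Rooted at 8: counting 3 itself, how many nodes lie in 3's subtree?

The subtree rooted at 3 contains: 3, 9, 1 — 3 nodes.

3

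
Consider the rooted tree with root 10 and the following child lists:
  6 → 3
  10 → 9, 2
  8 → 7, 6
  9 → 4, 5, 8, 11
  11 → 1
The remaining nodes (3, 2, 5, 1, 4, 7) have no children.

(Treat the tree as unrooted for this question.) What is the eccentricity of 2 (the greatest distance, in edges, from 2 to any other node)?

5

The node farthest from 2 is 3, via 2–10–9–8–6–3 — 5 edges.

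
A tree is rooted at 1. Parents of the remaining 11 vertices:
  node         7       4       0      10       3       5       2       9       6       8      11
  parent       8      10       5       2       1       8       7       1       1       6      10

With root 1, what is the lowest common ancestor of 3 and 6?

1

Path 3→root: 3 1; path 6→root: 6 1.
First common node: 1.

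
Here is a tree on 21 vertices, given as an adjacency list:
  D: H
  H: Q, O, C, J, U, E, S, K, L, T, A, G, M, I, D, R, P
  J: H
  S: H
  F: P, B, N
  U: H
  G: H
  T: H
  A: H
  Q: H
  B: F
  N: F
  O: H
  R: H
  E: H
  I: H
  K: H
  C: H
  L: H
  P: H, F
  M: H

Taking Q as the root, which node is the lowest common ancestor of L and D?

Path L→root: L H Q; path D→root: D H Q.
First common node: H.

H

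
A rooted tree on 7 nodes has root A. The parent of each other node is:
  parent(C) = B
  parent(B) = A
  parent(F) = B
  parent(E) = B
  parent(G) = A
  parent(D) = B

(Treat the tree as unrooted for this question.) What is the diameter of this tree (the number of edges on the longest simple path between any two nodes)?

BFS from G reaches F last, at distance 3; BFS from F confirms no node is farther.
Path: G–A–B–F.

3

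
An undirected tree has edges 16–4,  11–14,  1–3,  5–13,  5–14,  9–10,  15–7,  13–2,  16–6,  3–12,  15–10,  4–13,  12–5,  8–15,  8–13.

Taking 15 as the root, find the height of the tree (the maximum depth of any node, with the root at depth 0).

6

1 sits deepest: 15-8-13-5-12-3-1 — 6 edges from the root.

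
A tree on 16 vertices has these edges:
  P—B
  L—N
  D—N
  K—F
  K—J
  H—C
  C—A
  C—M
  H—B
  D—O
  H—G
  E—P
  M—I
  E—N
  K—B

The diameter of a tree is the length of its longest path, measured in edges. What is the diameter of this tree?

9

BFS from O reaches I last, at distance 9; BFS from I confirms no node is farther.
Path: O – D – N – E – P – B – H – C – M – I.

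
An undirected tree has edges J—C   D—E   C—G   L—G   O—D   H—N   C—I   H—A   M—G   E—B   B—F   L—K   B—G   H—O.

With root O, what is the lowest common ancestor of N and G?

O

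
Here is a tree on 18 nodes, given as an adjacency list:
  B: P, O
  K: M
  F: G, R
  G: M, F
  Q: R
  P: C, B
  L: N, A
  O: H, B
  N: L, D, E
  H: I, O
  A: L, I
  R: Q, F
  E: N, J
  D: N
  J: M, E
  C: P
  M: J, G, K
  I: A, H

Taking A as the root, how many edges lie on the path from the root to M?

Climbing from M to the root: M → J → E → N → L → A. That's 5 steps.

5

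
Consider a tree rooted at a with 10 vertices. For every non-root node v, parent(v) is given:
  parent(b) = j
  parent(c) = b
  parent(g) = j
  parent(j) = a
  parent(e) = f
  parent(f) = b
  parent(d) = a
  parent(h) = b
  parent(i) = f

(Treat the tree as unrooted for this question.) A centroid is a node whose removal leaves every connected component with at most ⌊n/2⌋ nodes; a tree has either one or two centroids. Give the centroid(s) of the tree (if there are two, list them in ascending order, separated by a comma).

Delete b: the remaining components have sizes 4, 3, 1, 1. Max 4 ≤ 5, so b is a centroid.
No neighbour of b does as well, so b is the unique centroid.

b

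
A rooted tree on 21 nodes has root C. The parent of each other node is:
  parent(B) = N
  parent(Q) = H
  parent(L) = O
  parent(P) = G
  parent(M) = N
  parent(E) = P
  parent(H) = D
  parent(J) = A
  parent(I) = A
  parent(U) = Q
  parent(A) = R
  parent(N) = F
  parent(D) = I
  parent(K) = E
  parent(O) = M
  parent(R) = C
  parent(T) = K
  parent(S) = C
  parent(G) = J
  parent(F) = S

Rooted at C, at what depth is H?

Climbing from H to the root: H–D–I–A–R–C. That's 5 steps.

5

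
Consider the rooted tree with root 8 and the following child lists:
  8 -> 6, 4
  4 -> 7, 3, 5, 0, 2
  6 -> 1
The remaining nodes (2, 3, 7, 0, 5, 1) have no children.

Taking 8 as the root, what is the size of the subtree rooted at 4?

4's subtree: {4, 7, 5, 0, 2, 3}, size 6.

6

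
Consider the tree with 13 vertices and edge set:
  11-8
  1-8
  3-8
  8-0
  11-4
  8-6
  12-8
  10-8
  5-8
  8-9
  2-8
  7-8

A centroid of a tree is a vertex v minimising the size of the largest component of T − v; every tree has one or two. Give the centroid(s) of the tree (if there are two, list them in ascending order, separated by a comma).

8

If 8 is removed the pieces have sizes 2, 1, 1, 1, 1, 1, 1, 1, 1, 1, 1, all ≤ ⌊13/2⌋ = 6.
Every other node leaves some component of size > 6, so the centroid is unique.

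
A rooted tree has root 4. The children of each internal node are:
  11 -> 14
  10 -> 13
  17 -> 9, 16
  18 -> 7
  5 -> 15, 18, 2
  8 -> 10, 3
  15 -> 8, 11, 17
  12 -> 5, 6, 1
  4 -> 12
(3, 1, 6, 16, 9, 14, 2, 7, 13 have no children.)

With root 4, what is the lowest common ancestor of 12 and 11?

Ancestors of 12 (toward the root): 12, 4.
Ancestors of 11: 11, 15, 5, 12, 4.
The deepest node appearing in both lists is 12.

12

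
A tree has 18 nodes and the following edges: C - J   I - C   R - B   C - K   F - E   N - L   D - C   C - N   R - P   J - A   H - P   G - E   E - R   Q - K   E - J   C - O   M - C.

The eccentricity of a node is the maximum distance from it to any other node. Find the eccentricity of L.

A farthest node from L is H.
The path L-N-C-J-E-R-P-H has 7 edges.

7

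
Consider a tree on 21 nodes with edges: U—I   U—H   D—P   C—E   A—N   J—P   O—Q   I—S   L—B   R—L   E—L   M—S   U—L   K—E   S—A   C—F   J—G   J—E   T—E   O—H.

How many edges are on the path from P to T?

3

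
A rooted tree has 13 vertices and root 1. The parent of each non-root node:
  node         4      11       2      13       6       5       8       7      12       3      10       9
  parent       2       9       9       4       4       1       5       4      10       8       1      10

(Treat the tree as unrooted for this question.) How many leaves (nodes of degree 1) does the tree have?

The leaves are 3, 6, 7, 11, 12, 13.
That is 6 leaves.

6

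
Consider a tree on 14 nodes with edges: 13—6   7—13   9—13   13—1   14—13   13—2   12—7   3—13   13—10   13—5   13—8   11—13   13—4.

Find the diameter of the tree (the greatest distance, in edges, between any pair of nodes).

Starting from 12, a farthest node is 4 at distance 3.
One longest path: 12-7-13-4.
So the diameter is 3.

3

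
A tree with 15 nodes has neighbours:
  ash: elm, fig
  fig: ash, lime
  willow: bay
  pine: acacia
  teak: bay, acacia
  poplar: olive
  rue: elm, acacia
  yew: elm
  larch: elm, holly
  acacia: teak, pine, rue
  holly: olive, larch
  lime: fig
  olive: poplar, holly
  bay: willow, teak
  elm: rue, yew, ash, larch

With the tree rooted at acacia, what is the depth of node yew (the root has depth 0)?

Path from acacia to yew: acacia – rue – elm – yew, which has 3 edges.

3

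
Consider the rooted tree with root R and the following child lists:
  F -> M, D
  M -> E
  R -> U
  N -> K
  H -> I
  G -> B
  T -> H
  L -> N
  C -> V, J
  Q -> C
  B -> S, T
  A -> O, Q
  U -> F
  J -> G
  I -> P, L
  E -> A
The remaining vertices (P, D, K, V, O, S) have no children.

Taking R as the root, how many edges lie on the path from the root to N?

15

Climbing from N to the root: N → L → I → H → T → B → G → J → C → Q → A → E → M → F → U → R. That's 15 steps.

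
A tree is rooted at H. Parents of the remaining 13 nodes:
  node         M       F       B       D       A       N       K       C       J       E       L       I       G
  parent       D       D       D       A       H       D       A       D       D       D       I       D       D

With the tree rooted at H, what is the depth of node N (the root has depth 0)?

Climbing from N to the root: N → D → A → H. That's 3 steps.

3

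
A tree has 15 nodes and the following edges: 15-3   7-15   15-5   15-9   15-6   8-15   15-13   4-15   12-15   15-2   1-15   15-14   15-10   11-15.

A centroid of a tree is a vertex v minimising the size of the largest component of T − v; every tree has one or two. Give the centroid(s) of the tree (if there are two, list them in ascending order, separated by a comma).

15

Removing 15 splits the tree into components of sizes 1, 1, 1, 1, 1, 1, 1, 1, 1, 1, 1, 1, 1, 1; the largest is 1 ≤ ⌊15/2⌋ = 7.
No neighbour of 15 does as well, so 15 is the unique centroid.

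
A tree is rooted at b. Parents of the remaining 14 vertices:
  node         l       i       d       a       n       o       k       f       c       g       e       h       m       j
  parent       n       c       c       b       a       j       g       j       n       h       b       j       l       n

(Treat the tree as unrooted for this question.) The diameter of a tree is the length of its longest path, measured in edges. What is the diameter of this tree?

7

BFS from e reaches k last, at distance 7; BFS from k confirms no node is farther.
Path: e-b-a-n-j-h-g-k.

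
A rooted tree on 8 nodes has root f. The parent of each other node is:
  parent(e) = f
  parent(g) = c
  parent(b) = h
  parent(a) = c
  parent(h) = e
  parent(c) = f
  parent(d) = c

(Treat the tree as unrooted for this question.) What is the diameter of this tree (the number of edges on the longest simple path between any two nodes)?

5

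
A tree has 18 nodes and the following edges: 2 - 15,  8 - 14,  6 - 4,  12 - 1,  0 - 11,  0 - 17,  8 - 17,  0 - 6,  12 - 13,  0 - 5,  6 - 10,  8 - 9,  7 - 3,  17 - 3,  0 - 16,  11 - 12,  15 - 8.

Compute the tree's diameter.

Starting from 1, a farthest node is 2 at distance 7.
One longest path: 1 – 12 – 11 – 0 – 17 – 8 – 15 – 2.
So the diameter is 7.

7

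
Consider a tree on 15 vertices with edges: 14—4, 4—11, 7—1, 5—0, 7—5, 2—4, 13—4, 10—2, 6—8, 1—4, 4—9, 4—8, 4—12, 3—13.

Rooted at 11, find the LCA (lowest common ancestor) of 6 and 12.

4

Path 6→root: 6 8 4 11; path 12→root: 12 4 11.
First common node: 4.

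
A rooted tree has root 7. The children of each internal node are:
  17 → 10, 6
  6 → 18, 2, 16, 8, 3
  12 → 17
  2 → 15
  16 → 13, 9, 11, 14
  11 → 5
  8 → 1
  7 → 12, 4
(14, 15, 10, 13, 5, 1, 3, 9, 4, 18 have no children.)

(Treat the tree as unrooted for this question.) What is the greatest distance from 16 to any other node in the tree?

5

A farthest node from 16 is 4.
The path 16–6–17–12–7–4 has 5 edges.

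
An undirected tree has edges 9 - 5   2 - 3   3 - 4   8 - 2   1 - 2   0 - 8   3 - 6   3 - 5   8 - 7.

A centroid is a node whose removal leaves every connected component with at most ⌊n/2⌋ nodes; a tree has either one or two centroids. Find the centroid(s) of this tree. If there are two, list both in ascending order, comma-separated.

Removing 3 splits the tree into components of sizes 5, 2, 1, 1; the largest is 5 ≤ ⌊10/2⌋ = 5.
Its neighbour 2 also leaves a largest component of size 5, so both are centroids.

2, 3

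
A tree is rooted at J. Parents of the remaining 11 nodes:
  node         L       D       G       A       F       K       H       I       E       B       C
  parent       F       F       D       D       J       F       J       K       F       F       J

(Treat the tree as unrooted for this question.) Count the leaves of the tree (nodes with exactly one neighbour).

8

Degree-1 nodes: A, B, C, E, G, H, I, L — 8 of them.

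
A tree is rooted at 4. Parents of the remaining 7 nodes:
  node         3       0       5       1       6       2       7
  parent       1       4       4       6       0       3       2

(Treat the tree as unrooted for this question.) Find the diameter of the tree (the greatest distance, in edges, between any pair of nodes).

BFS from 7 reaches 5 last, at distance 7; BFS from 5 confirms no node is farther.
Path: 7–2–3–1–6–0–4–5.

7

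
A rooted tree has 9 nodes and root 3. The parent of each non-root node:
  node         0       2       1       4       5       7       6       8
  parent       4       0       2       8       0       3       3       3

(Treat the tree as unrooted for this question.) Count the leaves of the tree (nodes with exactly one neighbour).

4

Degree-1 nodes: 1, 5, 6, 7 — 4 of them.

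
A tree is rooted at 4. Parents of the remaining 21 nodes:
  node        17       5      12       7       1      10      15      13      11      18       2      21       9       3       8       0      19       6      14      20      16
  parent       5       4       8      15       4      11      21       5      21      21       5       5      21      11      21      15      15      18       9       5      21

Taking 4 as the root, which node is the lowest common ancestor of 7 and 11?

21

Path 7→root: 7 15 21 5 4; path 11→root: 11 21 5 4.
First common node: 21.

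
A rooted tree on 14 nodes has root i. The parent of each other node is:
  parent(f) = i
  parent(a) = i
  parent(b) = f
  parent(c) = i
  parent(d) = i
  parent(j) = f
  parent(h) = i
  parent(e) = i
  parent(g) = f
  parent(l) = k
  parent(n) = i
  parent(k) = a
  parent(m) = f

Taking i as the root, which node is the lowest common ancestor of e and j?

i

Path e→root: e i; path j→root: j f i.
First common node: i.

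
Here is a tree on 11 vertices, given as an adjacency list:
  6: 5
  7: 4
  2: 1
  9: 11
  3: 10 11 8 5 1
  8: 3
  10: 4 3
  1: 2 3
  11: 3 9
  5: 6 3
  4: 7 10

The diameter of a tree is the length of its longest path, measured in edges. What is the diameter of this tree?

5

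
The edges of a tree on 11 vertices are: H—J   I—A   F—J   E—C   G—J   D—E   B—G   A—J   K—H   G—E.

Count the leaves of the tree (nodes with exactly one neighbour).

Exactly 6 nodes have a single neighbour: B, C, D, F, I, K.

6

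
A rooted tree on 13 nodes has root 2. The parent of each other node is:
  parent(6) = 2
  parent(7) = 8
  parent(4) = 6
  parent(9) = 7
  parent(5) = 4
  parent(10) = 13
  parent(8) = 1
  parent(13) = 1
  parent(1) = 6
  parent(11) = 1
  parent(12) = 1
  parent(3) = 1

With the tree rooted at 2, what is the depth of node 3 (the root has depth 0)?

3

2–6–1–3 — 3 edges.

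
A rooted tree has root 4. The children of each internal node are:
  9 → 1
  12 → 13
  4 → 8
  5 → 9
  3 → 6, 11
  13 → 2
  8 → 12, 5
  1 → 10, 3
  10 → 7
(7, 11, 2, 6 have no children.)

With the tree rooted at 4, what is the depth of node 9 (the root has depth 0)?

Climbing from 9 to the root: 9 – 5 – 8 – 4. That's 3 steps.

3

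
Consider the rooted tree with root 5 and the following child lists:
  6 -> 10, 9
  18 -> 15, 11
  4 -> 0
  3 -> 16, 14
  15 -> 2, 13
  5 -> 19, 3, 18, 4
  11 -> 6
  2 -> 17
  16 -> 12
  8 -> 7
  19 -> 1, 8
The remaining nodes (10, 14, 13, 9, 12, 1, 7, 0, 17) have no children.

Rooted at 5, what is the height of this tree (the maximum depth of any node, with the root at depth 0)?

4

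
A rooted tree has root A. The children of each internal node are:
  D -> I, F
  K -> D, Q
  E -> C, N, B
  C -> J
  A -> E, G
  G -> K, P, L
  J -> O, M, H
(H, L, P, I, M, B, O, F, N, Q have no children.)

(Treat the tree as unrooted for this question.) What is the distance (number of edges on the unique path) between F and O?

Walking from F: F–D–K–G–A–E–C–J–O. Length 8.

8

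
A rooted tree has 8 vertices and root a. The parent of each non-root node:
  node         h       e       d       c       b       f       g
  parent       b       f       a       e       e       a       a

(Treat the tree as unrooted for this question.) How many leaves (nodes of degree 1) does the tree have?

4

The leaves are c, d, g, h.
That is 4 leaves.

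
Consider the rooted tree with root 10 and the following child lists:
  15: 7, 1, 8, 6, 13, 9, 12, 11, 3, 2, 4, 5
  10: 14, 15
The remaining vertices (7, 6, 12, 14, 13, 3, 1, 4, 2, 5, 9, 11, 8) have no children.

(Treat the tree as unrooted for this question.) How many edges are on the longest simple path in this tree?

3

Starting from 14, a farthest node is 7 at distance 3.
One longest path: 14 – 10 – 15 – 7.
So the diameter is 3.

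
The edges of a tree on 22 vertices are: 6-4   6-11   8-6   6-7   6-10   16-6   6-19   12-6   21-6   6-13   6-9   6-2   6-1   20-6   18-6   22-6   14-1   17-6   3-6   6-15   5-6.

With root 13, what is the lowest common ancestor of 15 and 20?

15's ancestor chain is 15, 6, 13 and 20's is 20, 6, 13; they first meet at 6.

6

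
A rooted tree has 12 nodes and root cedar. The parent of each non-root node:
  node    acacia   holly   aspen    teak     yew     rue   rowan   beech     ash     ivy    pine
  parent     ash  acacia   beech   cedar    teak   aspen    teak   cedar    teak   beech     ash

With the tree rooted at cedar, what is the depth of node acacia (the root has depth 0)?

3

cedar–teak–ash–acacia — 3 edges.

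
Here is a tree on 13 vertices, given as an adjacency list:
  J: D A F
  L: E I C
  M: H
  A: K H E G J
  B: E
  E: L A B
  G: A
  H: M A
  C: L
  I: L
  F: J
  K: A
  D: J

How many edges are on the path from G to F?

3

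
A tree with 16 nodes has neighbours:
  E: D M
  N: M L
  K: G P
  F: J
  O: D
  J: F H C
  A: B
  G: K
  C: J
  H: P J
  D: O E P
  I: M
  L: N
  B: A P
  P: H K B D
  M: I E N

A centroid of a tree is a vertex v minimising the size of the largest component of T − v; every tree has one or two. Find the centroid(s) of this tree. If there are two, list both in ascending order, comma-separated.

P

If P is removed the pieces have sizes 7, 4, 2, 2, all ≤ ⌊16/2⌋ = 8.
Every other node leaves some component of size > 8, so the centroid is unique.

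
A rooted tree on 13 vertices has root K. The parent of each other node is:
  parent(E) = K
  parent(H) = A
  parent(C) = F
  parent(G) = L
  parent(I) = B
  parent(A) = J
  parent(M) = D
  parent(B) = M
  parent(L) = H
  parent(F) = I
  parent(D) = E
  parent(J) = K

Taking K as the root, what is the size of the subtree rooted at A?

4

Descendants of A (including itself): A, H, L, G. That's 4.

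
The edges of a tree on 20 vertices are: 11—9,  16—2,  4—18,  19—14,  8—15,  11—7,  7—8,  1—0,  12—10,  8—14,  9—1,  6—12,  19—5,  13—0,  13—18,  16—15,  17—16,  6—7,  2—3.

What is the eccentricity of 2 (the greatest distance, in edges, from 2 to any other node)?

11

Distances from 2 peak at 11, attained at 4.
2–16–15–8–7–11–9–1–0–13–18–4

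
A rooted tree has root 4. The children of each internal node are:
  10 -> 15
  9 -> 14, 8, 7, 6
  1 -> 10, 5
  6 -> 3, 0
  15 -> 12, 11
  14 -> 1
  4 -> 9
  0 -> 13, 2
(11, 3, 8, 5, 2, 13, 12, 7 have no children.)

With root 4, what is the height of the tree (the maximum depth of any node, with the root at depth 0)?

6

12 sits deepest: 4 → 9 → 14 → 1 → 10 → 15 → 12 — 6 edges from the root.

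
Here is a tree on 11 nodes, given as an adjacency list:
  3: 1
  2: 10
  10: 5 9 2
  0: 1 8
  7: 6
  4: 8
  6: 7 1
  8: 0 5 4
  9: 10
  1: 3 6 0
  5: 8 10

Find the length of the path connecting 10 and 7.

The path is 10–5–8–0–1–6–7, which has 6 edges.

6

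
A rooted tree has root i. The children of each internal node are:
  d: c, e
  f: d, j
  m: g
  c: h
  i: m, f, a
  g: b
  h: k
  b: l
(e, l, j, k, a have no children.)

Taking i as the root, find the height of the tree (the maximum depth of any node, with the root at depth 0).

5

The longest root-to-leaf path is i-f-d-c-h-k (5 edges).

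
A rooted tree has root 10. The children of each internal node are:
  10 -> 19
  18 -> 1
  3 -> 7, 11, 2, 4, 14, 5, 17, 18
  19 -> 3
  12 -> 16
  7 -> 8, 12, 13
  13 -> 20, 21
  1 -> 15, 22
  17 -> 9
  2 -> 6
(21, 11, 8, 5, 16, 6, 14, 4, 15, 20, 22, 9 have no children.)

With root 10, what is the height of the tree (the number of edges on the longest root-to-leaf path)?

5

A deepest node is 22, reached by 10 → 19 → 3 → 18 → 1 → 22.
That path has 5 edges, so the height is 5.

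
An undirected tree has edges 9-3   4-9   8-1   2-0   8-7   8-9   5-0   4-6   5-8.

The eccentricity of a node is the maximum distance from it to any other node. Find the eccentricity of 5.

Distances from 5 peak at 4, attained at 6.
5 – 8 – 9 – 4 – 6

4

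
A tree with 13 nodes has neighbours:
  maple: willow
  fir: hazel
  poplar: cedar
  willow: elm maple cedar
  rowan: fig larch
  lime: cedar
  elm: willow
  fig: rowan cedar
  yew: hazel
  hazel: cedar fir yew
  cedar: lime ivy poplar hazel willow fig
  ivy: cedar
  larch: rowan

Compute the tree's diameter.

5

Starting from larch, a farthest node is yew at distance 5.
One longest path: larch – rowan – fig – cedar – hazel – yew.
So the diameter is 5.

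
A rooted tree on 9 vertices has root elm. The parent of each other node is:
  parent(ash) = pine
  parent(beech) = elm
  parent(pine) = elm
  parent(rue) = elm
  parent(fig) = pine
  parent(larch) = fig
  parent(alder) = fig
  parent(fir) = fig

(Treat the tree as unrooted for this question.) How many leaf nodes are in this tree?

Degree-1 nodes: alder, ash, beech, fir, larch, rue — 6 of them.

6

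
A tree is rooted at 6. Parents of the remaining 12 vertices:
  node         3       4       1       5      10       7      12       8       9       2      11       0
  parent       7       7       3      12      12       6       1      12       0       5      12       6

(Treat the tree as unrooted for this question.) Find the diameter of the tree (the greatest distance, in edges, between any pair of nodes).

8

Starting from 2, a farthest node is 9 at distance 8.
One longest path: 2 - 5 - 12 - 1 - 3 - 7 - 6 - 0 - 9.
So the diameter is 8.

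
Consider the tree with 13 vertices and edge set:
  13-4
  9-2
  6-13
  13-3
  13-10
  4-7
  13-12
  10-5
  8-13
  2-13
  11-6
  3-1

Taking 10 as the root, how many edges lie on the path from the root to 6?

2

Path from 10 to 6: 10–13–6, which has 2 edges.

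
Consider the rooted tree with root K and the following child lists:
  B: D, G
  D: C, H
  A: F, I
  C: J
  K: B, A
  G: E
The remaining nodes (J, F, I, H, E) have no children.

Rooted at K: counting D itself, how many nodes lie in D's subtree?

4

Descendants of D (including itself): D, H, C, J. That's 4.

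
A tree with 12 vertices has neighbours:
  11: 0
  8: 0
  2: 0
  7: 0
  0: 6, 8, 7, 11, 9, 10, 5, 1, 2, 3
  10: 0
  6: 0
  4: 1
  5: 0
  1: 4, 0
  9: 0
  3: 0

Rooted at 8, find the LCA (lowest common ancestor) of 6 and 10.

Ancestors of 6 (toward the root): 6, 0, 8.
Ancestors of 10: 10, 0, 8.
The deepest node appearing in both lists is 0.

0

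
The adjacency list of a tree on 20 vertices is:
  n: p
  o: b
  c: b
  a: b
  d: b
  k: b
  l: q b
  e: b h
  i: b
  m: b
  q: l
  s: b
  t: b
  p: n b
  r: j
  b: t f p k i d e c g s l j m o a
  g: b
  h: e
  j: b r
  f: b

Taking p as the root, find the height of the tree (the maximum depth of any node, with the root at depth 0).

3

The longest root-to-leaf path is p – b – e – h (3 edges).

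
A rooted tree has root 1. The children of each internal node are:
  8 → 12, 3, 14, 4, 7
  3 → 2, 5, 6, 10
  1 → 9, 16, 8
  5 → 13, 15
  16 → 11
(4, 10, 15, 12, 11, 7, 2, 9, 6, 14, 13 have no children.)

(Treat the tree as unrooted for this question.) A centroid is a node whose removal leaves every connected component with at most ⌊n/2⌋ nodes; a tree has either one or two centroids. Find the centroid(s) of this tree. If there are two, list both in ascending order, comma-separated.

8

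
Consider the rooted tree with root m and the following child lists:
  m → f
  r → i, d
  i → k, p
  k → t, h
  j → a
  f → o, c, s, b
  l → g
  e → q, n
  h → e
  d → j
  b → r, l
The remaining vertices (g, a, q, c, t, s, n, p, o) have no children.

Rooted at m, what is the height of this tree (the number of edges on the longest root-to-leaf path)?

q sits deepest: m → f → b → r → i → k → h → e → q — 8 edges from the root.

8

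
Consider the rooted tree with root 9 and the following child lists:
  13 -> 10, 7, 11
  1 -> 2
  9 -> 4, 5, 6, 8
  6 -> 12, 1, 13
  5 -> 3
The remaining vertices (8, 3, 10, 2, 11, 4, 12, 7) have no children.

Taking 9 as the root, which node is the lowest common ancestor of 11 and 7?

13

11's ancestor chain is 11, 13, 6, 9 and 7's is 7, 13, 6, 9; they first meet at 13.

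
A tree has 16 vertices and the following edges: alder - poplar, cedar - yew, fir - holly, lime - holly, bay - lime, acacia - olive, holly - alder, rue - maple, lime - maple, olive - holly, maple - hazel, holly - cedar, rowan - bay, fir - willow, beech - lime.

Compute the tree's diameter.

A longest path is acacia - olive - holly - lime - maple - hazel, with 5 edges.

5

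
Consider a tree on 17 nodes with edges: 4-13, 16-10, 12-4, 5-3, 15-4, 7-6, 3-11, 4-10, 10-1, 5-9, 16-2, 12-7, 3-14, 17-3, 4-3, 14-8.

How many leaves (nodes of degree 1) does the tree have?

9

The leaves are 1, 2, 6, 8, 9, 11, 13, 15, 17.
That is 9 leaves.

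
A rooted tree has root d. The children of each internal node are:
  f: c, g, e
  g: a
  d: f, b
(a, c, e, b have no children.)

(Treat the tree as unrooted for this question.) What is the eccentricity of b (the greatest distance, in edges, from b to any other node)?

The node farthest from b is a, via b – d – f – g – a — 4 edges.

4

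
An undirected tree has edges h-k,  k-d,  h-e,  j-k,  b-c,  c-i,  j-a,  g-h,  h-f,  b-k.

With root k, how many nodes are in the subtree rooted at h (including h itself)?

Descendants of h (including itself): h, f, g, e. That's 4.

4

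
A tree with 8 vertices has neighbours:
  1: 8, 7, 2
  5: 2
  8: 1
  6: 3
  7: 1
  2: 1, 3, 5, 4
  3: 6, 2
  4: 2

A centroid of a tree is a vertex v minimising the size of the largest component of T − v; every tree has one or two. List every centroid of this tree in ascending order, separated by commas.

Delete 2: the remaining components have sizes 3, 2, 1, 1. Max 3 ≤ 4, so 2 is a centroid.
Every other node leaves some component of size > 4, so the centroid is unique.

2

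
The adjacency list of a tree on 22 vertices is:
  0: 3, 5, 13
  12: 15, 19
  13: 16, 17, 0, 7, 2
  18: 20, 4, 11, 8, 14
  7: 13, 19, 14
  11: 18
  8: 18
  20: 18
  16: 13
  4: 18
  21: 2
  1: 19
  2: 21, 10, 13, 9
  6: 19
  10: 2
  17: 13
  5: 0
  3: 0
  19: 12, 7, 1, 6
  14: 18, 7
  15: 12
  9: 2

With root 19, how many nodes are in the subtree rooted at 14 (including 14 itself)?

6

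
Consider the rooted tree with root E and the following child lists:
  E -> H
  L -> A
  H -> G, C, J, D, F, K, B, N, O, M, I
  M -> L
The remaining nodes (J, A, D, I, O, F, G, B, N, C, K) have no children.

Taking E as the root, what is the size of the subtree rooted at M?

Descendants of M (including itself): M, L, A. That's 3.

3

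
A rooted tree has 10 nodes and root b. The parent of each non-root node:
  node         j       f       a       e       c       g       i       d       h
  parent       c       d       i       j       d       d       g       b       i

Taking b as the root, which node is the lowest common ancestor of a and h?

i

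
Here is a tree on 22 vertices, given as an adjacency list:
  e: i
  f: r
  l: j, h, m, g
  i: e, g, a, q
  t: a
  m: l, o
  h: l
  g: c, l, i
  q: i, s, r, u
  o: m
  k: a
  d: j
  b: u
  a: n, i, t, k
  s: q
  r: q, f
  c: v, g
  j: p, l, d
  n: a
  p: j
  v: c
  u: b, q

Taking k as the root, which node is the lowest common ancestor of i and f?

Path i→root: i a k; path f→root: f r q i a k.
First common node: i.

i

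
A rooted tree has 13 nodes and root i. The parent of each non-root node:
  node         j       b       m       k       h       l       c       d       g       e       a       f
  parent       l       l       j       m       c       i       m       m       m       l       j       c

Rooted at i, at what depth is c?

4

i → l → j → m → c — 4 edges.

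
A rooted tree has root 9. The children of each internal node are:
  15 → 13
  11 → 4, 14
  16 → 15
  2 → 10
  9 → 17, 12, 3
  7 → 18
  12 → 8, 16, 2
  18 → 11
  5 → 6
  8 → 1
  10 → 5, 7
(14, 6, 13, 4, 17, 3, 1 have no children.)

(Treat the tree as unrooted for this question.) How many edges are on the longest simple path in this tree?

BFS from 13 reaches 14 last, at distance 9; BFS from 14 confirms no node is farther.
Path: 13 – 15 – 16 – 12 – 2 – 10 – 7 – 18 – 11 – 14.

9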